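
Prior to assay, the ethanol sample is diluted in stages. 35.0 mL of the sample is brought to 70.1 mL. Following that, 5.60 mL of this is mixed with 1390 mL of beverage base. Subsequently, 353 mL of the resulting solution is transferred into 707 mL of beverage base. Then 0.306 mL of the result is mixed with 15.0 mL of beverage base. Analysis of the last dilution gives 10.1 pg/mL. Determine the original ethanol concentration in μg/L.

Overall dilution factor = 2.003 × 249.2 × 3.003 × 50.02 = 7.50 × 10⁴.
Original = 10.1 pg/mL × 7.50 × 10⁴ = 7.57 × 10⁵ pg/mL = 757 μg/L.

757 μg/L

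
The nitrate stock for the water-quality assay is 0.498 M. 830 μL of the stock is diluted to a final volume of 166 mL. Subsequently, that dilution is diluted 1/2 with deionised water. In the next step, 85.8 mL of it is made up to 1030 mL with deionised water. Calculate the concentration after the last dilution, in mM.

Overall dilution factor = 200 × 2 × 12.00 = 4802.
0.498 M / 4802 = 1.04 × 10⁻⁴ M = 0.104 mM.

0.104 mM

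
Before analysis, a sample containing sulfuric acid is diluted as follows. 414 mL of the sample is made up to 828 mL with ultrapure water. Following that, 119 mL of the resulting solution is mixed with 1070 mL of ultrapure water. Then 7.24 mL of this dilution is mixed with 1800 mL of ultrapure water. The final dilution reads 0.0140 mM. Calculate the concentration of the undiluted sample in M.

0.0698 M

Overall dilution factor = 2 × 9.992 × 249.6 = 4988.
Original = 0.0140 mM × 4988 = 69.8 mM = 0.0698 M.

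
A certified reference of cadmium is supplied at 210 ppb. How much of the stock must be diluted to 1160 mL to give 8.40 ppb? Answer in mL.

46.4 mL

V₁ = C₂V₂/C₁ = 8.40 × 1160 / 210 = 46.4 mL.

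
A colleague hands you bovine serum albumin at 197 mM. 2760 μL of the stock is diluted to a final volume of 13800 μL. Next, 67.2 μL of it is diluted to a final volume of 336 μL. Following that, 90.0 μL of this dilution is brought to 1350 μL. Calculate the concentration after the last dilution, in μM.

525 μM

Overall dilution factor = 5 × 5 × 15 = 375.
197 mM / 375 = 0.525 mM = 525 μM.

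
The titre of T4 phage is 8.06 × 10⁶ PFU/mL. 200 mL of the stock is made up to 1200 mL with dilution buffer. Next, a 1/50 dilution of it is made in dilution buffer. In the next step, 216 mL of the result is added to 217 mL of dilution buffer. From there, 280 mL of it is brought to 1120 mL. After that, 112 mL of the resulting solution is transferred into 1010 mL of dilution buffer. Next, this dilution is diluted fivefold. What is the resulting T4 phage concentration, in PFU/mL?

Overall dilution factor = 6 × 50 × 2.005 × 4 × 10.02 × 5 = 1.20 × 10⁵.
8.06 × 10⁶ PFU/mL / 1.20 × 10⁵ = 66.9 PFU/mL.

66.9 PFU/mL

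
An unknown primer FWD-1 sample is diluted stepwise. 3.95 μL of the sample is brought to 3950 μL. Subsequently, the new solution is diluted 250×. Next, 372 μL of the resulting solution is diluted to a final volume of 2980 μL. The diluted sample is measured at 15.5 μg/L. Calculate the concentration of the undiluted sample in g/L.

31.0 g/L

Overall dilution factor = 1000 × 250 × 8.011 = 2.00 × 10⁶.
Original = 15.5 μg/L × 2.00 × 10⁶ = 3.10 × 10⁷ μg/L = 31.0 g/L.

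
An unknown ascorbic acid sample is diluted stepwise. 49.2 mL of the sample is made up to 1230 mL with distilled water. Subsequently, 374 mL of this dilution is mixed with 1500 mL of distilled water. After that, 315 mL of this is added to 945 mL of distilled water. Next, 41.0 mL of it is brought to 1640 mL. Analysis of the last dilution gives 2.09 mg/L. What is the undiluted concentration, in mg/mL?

Overall dilution factor = 25 × 5.011 × 4 × 40 = 2.00 × 10⁴.
Original = 2.09 mg/L × 2.00 × 10⁴ = 4.19 × 10⁴ mg/L = 41.9 mg/mL.

41.9 mg/mL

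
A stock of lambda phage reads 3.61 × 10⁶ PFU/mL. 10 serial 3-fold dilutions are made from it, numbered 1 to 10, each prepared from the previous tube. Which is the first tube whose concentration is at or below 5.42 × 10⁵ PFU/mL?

tube 2

Tube n has concentration 3.61 × 10⁶ PFU/mL / 3ⁿ.
Need 3ⁿ ≥ 3.61 × 10⁶ PFU/mL / 5.42 × 10⁵ PFU/mL = 6.66, so n ≥ 1.73.
First such tube: n = 2.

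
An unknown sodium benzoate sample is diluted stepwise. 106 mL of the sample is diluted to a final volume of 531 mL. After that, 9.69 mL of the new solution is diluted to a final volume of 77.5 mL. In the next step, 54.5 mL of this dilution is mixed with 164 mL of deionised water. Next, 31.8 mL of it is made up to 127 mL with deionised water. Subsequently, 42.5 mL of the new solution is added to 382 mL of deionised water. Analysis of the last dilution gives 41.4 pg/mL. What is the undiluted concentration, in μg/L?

Overall dilution factor = 5.009 × 7.998 × 4.009 × 3.994 × 9.988 = 6407.
Original = 41.4 pg/mL × 6407 = 2.65 × 10⁵ pg/mL = 265 μg/L.

265 μg/L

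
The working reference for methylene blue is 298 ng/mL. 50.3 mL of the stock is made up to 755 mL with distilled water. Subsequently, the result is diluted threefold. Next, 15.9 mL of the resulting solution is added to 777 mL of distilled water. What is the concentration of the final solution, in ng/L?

Overall dilution factor = 15.01 × 3 × 49.87 = 2246.
298 ng/mL / 2246 = 0.133 ng/mL = 133 ng/L.

133 ng/L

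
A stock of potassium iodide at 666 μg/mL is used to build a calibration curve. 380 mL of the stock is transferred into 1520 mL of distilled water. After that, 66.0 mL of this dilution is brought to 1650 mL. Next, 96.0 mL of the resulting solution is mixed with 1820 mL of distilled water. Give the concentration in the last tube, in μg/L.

267 μg/L

Overall dilution factor = 5 × 25 × 19.96 = 2495.
666 μg/mL / 2495 = 0.267 μg/mL = 267 μg/L.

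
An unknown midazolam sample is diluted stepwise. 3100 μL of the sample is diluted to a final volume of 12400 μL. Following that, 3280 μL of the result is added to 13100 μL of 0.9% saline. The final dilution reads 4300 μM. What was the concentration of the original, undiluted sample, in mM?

Overall dilution factor = 4 × 4.994 = 20.0.
Original = 4300 μM × 20.0 = 8.59 × 10⁴ μM = 85.9 mM.

85.9 mM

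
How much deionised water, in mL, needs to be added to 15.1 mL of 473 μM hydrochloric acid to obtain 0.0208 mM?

328 mL

0.0208 mM = 20.8 μM.
V₂ = C₁V₁/C₂ = 473 × 15.1 / 20.8 = 343 mL.
Diluent to add = V₂ − V₁ = 343 − 15.1 = 328 mL.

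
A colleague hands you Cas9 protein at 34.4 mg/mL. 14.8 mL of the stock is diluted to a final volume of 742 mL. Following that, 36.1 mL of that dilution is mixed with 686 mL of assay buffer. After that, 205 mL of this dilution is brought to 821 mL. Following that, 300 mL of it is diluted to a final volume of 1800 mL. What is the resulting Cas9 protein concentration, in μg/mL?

Overall dilution factor = 50.14 × 20.00 × 4.005 × 6 = 2.41 × 10⁴.
34.4 mg/mL / 2.41 × 10⁴ = 1.43 × 10⁻³ mg/mL = 1.43 μg/mL.

1.43 μg/mL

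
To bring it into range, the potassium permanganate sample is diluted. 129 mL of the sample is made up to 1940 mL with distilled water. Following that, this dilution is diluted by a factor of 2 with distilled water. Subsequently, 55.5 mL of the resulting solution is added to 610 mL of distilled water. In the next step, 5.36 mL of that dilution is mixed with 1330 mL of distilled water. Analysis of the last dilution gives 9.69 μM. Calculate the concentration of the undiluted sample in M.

Overall dilution factor = 15.04 × 2 × 11.99 × 249.1 = 8.99 × 10⁴.
Original = 9.69 μM × 8.99 × 10⁴ = 8.71 × 10⁵ μM = 0.871 M.

0.871 M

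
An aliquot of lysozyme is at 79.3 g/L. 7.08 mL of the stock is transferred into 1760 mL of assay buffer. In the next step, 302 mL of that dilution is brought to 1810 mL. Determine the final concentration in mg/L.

Overall dilution factor = 249.6 × 5.993 = 1496.
79.3 g/L / 1496 = 0.0530 g/L = 53.0 mg/L.

53.0 mg/L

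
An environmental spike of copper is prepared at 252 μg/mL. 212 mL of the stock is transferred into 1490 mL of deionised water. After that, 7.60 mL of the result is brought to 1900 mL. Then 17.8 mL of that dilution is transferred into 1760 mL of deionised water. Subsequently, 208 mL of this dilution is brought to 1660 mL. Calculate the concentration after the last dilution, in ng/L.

Overall dilution factor = 8.028 × 250 × 99.88 × 7.981 = 1.60 × 10⁶.
252 μg/mL / 1.60 × 10⁶ = 1.58 × 10⁻⁴ μg/mL = 158 ng/L.

158 ng/L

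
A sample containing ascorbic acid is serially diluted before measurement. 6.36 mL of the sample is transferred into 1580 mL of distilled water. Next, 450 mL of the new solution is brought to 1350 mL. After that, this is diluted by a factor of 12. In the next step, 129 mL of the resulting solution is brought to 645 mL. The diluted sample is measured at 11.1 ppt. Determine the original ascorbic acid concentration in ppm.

Overall dilution factor = 249.4 × 3 × 12 × 5 = 4.49 × 10⁴.
Original = 11.1 ppt × 4.49 × 10⁴ = 4.98 × 10⁵ ppt = 0.498 ppm.

0.498 ppm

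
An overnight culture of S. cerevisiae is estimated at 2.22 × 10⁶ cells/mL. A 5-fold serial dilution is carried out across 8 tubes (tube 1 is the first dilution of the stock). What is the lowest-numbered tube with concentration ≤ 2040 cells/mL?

tube 5

Tube n has concentration 2.22 × 10⁶ cells/mL / 5ⁿ.
Need 5ⁿ ≥ 2.22 × 10⁶ cells/mL / 2040 cells/mL = 1088, so n ≥ 4.34.
First such tube: n = 5.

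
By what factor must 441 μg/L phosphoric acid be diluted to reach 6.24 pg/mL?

Factor = C₀/C_target = 441 μg/L / 6.24 pg/mL = 7.07 × 10⁴.

7.07 × 10⁴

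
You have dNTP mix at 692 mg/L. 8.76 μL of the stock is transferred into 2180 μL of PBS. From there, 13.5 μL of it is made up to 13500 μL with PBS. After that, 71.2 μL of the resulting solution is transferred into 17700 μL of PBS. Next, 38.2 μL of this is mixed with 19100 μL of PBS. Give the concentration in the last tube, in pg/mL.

0.0221 pg/mL

Overall dilution factor = 249.9 × 1000 × 249.6 × 501 = 3.12 × 10¹⁰.
692 mg/L / 3.12 × 10¹⁰ = 2.21 × 10⁻⁸ mg/L = 0.0221 pg/mL.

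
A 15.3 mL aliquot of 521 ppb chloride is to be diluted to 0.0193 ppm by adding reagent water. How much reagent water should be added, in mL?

398 mL

0.0193 ppm = 19.3 ppb.
V₂ = C₁V₁/C₂ = 521 × 15.3 / 19.3 = 413 mL.
Diluent to add = V₂ − V₁ = 413 − 15.3 = 398 mL.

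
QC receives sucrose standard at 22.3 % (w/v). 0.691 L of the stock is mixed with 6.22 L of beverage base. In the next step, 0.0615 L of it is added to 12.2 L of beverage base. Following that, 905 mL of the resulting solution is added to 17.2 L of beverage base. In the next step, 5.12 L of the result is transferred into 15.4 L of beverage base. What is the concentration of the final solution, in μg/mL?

Overall dilution factor = 10.00 × 199.4 × 20.01 × 4.008 = 1.60 × 10⁵.
22.3 % (w/v) / 1.60 × 10⁵ = 1.39 × 10⁻⁴ % (w/v) = 1.39 μg/mL.

1.39 μg/mL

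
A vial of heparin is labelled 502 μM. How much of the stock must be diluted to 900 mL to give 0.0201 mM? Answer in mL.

36.0 mL

0.0201 mM = 20.1 μM.
V₁ = C₂V₂/C₁ = 20.1 × 900 / 502 = 36.0 mL.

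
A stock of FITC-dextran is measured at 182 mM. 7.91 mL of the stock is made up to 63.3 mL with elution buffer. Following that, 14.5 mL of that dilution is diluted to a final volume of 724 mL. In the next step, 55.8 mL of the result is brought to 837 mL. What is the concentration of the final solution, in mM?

Overall dilution factor = 8.003 × 49.93 × 15 = 5994.
182 mM / 5994 = 0.0304 mM.

0.0304 mM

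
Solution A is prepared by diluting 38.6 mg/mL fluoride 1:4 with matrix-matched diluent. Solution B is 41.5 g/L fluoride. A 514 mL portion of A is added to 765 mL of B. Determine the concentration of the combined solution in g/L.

28.7 g/L

C_A = 38.6 mg/mL / 4 = 9.65 mg/mL.
C_B = 41.5 g/L = 41.5 mg/mL.
C_mix = (C_A·V_A + C_B·V_B)/(V_A + V_B) = (9.65×514 + 41.5×765) / 1279 = 28.7 mg/mL = 28.7 g/L.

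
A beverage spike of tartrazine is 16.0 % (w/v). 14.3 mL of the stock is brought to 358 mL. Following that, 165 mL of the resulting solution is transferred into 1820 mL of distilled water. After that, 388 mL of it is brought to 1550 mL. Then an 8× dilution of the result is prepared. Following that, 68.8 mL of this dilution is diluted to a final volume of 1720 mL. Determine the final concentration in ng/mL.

665 ng/mL

Overall dilution factor = 25.03 × 12.03 × 3.995 × 8 × 25 = 2.41 × 10⁵.
16.0 % (w/v) / 2.41 × 10⁵ = 6.65 × 10⁻⁵ % (w/v) = 665 ng/mL.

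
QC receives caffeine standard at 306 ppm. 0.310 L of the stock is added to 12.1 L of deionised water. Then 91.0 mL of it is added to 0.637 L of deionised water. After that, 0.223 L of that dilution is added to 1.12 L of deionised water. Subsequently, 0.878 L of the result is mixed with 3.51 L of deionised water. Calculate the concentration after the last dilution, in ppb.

Overall dilution factor = 40.03 × 8 × 6.022 × 4.998 = 9639.
306 ppm / 9639 = 0.0317 ppm = 31.7 ppb.

31.7 ppb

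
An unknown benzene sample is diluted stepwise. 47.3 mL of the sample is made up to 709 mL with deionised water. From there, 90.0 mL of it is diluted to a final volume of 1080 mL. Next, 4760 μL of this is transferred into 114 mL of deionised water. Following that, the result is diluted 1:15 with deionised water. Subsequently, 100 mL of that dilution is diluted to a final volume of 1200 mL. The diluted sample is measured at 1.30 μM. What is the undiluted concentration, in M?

1.05 M

Overall dilution factor = 14.99 × 12 × 24.95 × 15 × 12 = 8.08 × 10⁵.
Original = 1.30 μM × 8.08 × 10⁵ = 1.05 × 10⁶ μM = 1.05 M.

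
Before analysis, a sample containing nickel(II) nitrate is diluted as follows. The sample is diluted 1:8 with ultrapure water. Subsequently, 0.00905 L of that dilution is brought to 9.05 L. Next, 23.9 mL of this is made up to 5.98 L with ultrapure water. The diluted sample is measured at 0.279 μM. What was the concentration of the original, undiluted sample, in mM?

Overall dilution factor = 8 × 1000 × 250.2 = 2.00 × 10⁶.
Original = 0.279 μM × 2.00 × 10⁶ = 5.58 × 10⁵ μM = 558 mM.

558 mM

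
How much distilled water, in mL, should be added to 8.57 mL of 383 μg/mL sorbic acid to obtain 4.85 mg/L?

668 mL

4.85 mg/L = 4.85 μg/mL.
V₂ = C₁V₁/C₂ = 383 × 8.57 / 4.85 = 677 mL.
Diluent to add = V₂ − V₁ = 677 − 8.57 = 668 mL.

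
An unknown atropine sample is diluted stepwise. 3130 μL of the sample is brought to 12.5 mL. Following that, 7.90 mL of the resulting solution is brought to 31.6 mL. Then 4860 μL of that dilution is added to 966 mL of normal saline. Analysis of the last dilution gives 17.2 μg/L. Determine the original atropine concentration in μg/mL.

54.9 μg/mL

Overall dilution factor = 3.994 × 4 × 199.8 = 3191.
Original = 17.2 μg/L × 3191 = 5.49 × 10⁴ μg/L = 54.9 μg/mL.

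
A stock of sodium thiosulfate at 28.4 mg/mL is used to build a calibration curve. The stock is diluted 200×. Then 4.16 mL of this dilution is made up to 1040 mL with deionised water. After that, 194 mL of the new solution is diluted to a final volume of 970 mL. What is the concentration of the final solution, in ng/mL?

Overall dilution factor = 200 × 250 × 5 = 2.50 × 10⁵.
28.4 mg/mL / 2.50 × 10⁵ = 1.14 × 10⁻⁴ mg/mL = 114 ng/mL.

114 ng/mL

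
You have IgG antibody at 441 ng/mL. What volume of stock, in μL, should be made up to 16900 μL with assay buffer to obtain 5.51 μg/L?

5.51 μg/L = 5.51 ng/mL.
V₁ = C₂V₂/C₁ = 5.51 × 16900 / 441 = 211 μL.

211 μL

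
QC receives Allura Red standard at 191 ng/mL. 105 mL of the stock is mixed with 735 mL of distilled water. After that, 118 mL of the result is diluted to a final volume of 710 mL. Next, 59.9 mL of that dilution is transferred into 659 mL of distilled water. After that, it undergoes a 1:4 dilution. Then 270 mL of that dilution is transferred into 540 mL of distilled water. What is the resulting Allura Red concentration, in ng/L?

27.6 ng/L

Overall dilution factor = 8 × 6.017 × 12.00 × 4 × 3 = 6932.
191 ng/mL / 6932 = 0.0276 ng/mL = 27.6 ng/L.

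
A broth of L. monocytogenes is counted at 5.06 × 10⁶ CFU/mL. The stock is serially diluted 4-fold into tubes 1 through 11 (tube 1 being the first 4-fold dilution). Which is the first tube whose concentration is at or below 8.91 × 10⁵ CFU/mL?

Tube n has concentration 5.06 × 10⁶ CFU/mL / 4ⁿ.
Need 4ⁿ ≥ 5.06 × 10⁶ CFU/mL / 8.91 × 10⁵ CFU/mL = 5.68, so n ≥ 1.25.
First such tube: n = 2.

tube 2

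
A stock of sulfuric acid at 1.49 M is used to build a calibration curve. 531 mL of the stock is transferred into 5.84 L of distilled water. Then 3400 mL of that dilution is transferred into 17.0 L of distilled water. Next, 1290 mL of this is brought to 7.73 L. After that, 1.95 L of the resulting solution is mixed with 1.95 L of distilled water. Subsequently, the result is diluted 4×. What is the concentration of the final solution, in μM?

Overall dilution factor = 12.00 × 6 × 5.992 × 2 × 4 = 3451.
1.49 M / 3451 = 4.32 × 10⁻⁴ M = 432 μM.

432 μM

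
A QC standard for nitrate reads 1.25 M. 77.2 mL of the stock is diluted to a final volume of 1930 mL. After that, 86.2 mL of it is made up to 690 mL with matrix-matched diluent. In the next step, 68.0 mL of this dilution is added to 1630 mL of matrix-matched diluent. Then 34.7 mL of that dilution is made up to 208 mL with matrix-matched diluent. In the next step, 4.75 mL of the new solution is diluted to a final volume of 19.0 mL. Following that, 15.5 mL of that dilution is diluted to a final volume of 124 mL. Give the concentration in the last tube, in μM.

Overall dilution factor = 25 × 8.005 × 24.97 × 5.994 × 4 × 8 = 9.59 × 10⁵.
1.25 M / 9.59 × 10⁵ = 1.30 × 10⁻⁶ M = 1.30 μM.

1.30 μM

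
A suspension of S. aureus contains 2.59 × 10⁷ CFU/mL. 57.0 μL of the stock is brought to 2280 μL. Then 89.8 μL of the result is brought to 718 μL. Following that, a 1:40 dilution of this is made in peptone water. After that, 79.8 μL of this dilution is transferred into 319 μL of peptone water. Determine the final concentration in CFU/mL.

405 CFU/mL

Overall dilution factor = 40 × 7.996 × 40 × 4.997 = 6.39 × 10⁴.
2.59 × 10⁷ CFU/mL / 6.39 × 10⁴ = 405 CFU/mL.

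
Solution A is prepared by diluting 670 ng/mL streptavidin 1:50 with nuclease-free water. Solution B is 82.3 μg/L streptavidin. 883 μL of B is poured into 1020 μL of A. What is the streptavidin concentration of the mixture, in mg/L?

C_A = 670 ng/mL / 50 = 13.4 ng/mL.
C_B = 82.3 μg/L = 82.3 ng/mL.
C_mix = (C_A·V_A + C_B·V_B)/(V_A + V_B) = (13.4×1020 + 82.3×883) / 1903 = 45.4 ng/mL = 0.0454 mg/L.

0.0454 mg/L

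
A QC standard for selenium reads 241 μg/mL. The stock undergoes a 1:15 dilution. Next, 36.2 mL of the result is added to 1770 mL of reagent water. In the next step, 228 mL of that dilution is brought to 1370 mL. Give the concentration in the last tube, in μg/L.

Overall dilution factor = 15 × 49.90 × 6.009 = 4497.
241 μg/mL / 4497 = 0.0536 μg/mL = 53.6 μg/L.

53.6 μg/L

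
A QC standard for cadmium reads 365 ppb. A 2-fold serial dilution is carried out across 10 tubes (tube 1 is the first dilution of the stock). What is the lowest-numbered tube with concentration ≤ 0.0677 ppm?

tube 3

Tube n has concentration 365 ppb / 2ⁿ.
Need 2ⁿ ≥ 365 ppb / 0.0677 ppm = 5.39, so n ≥ 2.43.
First such tube: n = 3.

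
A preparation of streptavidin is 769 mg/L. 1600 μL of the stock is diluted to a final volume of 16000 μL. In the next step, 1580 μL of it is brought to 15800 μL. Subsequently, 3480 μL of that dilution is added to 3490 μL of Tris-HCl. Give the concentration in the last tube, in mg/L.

Overall dilution factor = 10 × 10 × 2.003 = 200.
769 mg/L / 200 = 3.84 mg/L.

3.84 mg/L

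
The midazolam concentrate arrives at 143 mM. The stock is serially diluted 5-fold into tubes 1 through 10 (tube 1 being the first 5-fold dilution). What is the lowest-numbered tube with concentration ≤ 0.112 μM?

Tube n has concentration 143 mM / 5ⁿ.
Need 5ⁿ ≥ 143 mM / 0.112 μM = 1.28 × 10⁶, so n ≥ 8.74.
First such tube: n = 9.

tube 9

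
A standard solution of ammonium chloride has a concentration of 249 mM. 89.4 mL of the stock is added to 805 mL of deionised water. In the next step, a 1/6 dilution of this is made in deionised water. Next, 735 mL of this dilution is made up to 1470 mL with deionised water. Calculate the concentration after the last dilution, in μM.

Overall dilution factor = 10.00 × 6 × 2 = 120.
249 mM / 120 = 2.07 mM = 2070 μM.

2070 μM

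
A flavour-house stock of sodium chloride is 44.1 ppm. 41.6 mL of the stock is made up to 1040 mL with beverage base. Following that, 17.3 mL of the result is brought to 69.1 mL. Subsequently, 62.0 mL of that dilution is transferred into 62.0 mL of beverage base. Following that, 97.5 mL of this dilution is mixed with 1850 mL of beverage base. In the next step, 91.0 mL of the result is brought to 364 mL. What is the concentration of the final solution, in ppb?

Overall dilution factor = 25 × 3.994 × 2 × 19.97 × 4 = 1.60 × 10⁴.
44.1 ppm / 1.60 × 10⁴ = 2.76 × 10⁻³ ppm = 2.76 ppb.

2.76 ppb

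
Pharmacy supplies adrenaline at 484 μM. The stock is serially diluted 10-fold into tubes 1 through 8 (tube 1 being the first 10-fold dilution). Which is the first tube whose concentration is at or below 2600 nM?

tube 3

Tube n has concentration 484 μM / 10ⁿ.
Need 10ⁿ ≥ 484 μM / 2600 nM = 186, so n ≥ 2.27.
First such tube: n = 3.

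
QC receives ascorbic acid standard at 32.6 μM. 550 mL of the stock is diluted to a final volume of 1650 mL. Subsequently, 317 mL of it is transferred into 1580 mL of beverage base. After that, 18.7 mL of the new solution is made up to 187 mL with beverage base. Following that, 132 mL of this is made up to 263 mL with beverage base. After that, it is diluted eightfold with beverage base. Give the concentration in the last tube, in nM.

Overall dilution factor = 3 × 5.984 × 10 × 1.992 × 8 = 2862.
32.6 μM / 2862 = 0.0114 μM = 11.4 nM.

11.4 nM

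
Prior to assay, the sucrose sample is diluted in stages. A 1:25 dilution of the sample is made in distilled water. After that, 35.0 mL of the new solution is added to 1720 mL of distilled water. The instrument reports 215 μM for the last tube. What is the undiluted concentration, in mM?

270 mM

Overall dilution factor = 25 × 50.14 = 1254.
Original = 215 μM × 1254 = 2.70 × 10⁵ μM = 270 mM.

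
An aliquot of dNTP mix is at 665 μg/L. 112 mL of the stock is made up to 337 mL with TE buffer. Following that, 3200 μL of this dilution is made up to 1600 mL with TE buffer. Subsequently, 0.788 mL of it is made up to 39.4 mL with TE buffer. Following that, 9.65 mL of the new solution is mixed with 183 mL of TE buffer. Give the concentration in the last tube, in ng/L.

0.443 ng/L

Overall dilution factor = 3.009 × 500 × 50 × 19.96 = 1.50 × 10⁶.
665 μg/L / 1.50 × 10⁶ = 4.43 × 10⁻⁴ μg/L = 0.443 ng/L.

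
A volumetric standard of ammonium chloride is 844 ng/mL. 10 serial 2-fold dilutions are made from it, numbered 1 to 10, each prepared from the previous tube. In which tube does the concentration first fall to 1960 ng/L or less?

tube 9

Tube n has concentration 844 ng/mL / 2ⁿ.
Need 2ⁿ ≥ 844 ng/mL / 1960 ng/L = 431, so n ≥ 8.75.
First such tube: n = 9.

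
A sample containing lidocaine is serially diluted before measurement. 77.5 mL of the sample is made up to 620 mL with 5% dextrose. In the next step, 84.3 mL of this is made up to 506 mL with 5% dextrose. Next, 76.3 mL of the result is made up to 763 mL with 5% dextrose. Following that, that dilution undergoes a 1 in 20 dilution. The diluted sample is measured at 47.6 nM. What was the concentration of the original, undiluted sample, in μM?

457 μM

Overall dilution factor = 8 × 6.002 × 10 × 20 = 9604.
Original = 47.6 nM × 9604 = 4.57 × 10⁵ nM = 457 μM.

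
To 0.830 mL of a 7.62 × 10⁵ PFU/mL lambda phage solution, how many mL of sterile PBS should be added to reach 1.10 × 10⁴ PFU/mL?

56.7 mL

V₂ = C₁V₁/C₂ = 7.62 × 10⁵ × 0.830 / 1.10 × 10⁴ = 57.5 mL.
Diluent to add = V₂ − V₁ = 57.5 − 0.830 = 56.7 mL.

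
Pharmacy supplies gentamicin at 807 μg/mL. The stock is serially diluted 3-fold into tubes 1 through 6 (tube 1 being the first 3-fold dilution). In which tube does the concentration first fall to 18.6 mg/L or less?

tube 4

Tube n has concentration 807 μg/mL / 3ⁿ.
Need 3ⁿ ≥ 807 μg/mL / 18.6 mg/L = 43.4, so n ≥ 3.43.
First such tube: n = 4.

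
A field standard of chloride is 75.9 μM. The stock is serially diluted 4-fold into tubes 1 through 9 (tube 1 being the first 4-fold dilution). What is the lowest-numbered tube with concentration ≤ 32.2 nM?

tube 6

Tube n has concentration 75.9 μM / 4ⁿ.
Need 4ⁿ ≥ 75.9 μM / 32.2 nM = 2357, so n ≥ 5.60.
First such tube: n = 6.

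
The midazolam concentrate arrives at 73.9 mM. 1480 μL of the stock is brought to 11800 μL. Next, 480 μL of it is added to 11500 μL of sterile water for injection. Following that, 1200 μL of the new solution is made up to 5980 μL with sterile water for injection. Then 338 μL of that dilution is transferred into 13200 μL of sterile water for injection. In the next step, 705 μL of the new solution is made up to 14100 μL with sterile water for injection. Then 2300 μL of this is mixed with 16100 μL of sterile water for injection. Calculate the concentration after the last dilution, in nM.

Overall dilution factor = 7.973 × 24.96 × 4.983 × 40.05 × 20 × 8 = 6.35 × 10⁶.
73.9 mM / 6.35 × 10⁶ = 1.16 × 10⁻⁵ mM = 11.6 nM.

11.6 nM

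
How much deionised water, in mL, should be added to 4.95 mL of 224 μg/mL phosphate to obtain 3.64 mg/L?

3.64 mg/L = 3.64 μg/mL.
V₂ = C₁V₁/C₂ = 224 × 4.95 / 3.64 = 305 mL.
Diluent to add = V₂ − V₁ = 305 − 4.95 = 300 mL.

300 mL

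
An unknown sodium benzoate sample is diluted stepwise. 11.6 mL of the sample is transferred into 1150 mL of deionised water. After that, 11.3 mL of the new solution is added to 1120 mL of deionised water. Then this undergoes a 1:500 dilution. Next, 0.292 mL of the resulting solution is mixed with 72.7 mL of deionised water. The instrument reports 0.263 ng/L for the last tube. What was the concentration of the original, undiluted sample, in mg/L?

Overall dilution factor = 100.1 × 100.1 × 500 × 250.0 = 1.25 × 10⁹.
Original = 0.263 ng/L × 1.25 × 10⁹ = 3.30 × 10⁸ ng/L = 330 mg/L.

330 mg/L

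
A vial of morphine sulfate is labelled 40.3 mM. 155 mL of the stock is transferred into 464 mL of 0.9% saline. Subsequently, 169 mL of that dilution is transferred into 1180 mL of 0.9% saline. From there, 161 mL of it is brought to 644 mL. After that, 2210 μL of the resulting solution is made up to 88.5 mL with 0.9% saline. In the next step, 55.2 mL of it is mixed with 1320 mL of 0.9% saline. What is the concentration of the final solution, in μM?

Overall dilution factor = 3.994 × 7.982 × 4 × 40.05 × 24.91 = 1.27 × 10⁵.
40.3 mM / 1.27 × 10⁵ = 3.17 × 10⁻⁴ mM = 0.317 μM.

0.317 μM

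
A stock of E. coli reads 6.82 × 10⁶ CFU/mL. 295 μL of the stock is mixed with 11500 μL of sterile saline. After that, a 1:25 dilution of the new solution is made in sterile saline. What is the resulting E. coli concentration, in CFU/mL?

6820 CFU/mL

Overall dilution factor = 39.98 × 25 = 1000.
6.82 × 10⁶ CFU/mL / 1000 = 6820 CFU/mL.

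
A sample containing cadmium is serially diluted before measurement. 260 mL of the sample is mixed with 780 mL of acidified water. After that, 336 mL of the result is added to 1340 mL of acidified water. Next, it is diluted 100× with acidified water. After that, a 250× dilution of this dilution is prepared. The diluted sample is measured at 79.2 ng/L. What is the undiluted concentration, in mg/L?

39.5 mg/L

Overall dilution factor = 4 × 4.988 × 100 × 250 = 4.99 × 10⁵.
Original = 79.2 ng/L × 4.99 × 10⁵ = 3.95 × 10⁷ ng/L = 39.5 mg/L.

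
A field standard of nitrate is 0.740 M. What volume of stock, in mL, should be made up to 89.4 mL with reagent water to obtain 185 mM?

185 mM = 0.185 M.
V₁ = C₂V₂/C₁ = 0.185 × 89.4 / 0.740 = 22.4 mL.

22.4 mL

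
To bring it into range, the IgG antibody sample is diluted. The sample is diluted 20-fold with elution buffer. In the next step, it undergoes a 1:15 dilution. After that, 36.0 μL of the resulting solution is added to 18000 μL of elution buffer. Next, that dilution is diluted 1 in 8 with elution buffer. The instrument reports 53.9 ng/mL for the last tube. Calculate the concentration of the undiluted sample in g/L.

Overall dilution factor = 20 × 15 × 501 × 8 = 1.20 × 10⁶.
Original = 53.9 ng/mL × 1.20 × 10⁶ = 6.48 × 10⁷ ng/mL = 64.8 g/L.

64.8 g/L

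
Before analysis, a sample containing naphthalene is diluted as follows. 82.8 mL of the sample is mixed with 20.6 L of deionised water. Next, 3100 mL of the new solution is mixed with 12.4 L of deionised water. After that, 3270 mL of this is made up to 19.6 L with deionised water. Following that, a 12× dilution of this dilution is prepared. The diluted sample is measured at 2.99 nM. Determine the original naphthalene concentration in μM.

Overall dilution factor = 249.8 × 5 × 5.994 × 12 = 8.98 × 10⁴.
Original = 2.99 nM × 8.98 × 10⁴ = 2.69 × 10⁵ nM = 269 μM.

269 μM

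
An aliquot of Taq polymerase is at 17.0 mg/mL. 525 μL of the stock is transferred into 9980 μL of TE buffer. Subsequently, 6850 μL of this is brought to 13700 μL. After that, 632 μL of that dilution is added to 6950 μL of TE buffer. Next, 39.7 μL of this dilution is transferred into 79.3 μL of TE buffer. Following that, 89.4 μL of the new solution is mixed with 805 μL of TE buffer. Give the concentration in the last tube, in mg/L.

1.18 mg/L

Overall dilution factor = 20.01 × 2 × 12.00 × 2.997 × 10.00 = 1.44 × 10⁴.
17.0 mg/mL / 1.44 × 10⁴ = 1.18 × 10⁻³ mg/mL = 1.18 mg/L.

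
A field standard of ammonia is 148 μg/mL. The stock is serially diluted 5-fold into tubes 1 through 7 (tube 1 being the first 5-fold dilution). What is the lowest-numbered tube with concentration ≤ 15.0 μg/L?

tube 6

Tube n has concentration 148 μg/mL / 5ⁿ.
Need 5ⁿ ≥ 148 μg/mL / 15.0 μg/L = 9867, so n ≥ 5.71.
First such tube: n = 6.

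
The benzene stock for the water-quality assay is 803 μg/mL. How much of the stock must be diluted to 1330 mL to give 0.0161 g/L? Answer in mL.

26.7 mL

0.0161 g/L = 16.1 μg/mL.
V₁ = C₂V₂/C₁ = 16.1 × 1330 / 803 = 26.7 mL.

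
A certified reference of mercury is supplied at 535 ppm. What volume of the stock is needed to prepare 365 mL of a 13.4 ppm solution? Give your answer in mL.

V₁ = C₂V₂/C₁ = 13.4 × 365 / 535 = 9.14 mL.

9.14 mL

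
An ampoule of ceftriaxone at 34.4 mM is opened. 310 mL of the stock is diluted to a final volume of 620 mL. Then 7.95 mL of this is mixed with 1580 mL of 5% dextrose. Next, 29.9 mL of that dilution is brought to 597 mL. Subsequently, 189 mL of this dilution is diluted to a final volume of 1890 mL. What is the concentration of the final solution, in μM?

0.431 μM

Overall dilution factor = 2 × 199.7 × 19.97 × 10 = 7.98 × 10⁴.
34.4 mM / 7.98 × 10⁴ = 4.31 × 10⁻⁴ mM = 0.431 μM.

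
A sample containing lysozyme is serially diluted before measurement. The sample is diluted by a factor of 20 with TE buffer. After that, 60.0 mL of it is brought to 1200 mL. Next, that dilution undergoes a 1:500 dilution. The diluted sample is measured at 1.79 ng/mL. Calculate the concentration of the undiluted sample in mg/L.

358 mg/L

Overall dilution factor = 20 × 20 × 500 = 2.00 × 10⁵.
Original = 1.79 ng/mL × 2.00 × 10⁵ = 3.58 × 10⁵ ng/mL = 358 mg/L.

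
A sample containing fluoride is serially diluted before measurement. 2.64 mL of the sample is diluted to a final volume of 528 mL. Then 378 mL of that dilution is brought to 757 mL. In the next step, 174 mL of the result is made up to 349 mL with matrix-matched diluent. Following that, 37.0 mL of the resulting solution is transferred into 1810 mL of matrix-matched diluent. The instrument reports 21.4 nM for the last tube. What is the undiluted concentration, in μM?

858 μM

Overall dilution factor = 200 × 2.003 × 2.006 × 49.92 = 4.01 × 10⁴.
Original = 21.4 nM × 4.01 × 10⁴ = 8.58 × 10⁵ nM = 858 μM.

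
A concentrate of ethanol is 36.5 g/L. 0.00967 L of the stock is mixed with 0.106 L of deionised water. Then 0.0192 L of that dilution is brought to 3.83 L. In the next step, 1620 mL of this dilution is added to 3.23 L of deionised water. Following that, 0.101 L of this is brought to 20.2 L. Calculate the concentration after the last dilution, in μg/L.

25.5 μg/L

Overall dilution factor = 11.96 × 199.5 × 2.994 × 200 = 1.43 × 10⁶.
36.5 g/L / 1.43 × 10⁶ = 2.55 × 10⁻⁵ g/L = 25.5 μg/L.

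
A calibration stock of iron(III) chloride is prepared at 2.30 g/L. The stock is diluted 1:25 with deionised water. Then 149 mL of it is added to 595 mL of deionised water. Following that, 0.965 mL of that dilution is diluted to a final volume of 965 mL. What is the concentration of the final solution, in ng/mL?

18.4 ng/mL

Overall dilution factor = 25 × 4.993 × 1000 = 1.25 × 10⁵.
2.30 g/L / 1.25 × 10⁵ = 1.84 × 10⁻⁵ g/L = 18.4 ng/mL.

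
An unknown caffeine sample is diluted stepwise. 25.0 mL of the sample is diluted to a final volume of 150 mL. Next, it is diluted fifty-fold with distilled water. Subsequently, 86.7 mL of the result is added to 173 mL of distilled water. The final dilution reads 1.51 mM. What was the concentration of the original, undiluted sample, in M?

1.36 M

Overall dilution factor = 6 × 50 × 2.995 = 899.
Original = 1.51 mM × 899 = 1357 mM = 1.36 M.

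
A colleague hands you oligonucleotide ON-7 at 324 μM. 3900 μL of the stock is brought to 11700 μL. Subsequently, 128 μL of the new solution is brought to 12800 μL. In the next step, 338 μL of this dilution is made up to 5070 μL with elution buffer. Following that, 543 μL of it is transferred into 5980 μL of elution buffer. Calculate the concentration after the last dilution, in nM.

Overall dilution factor = 3 × 100 × 15 × 12.01 = 5.41 × 10⁴.
324 μM / 5.41 × 10⁴ = 5.99 × 10⁻³ μM = 5.99 nM.

5.99 nM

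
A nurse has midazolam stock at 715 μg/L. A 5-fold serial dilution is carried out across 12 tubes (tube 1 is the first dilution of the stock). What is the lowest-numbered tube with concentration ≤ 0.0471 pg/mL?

tube 11

Tube n has concentration 715 μg/L / 5ⁿ.
Need 5ⁿ ≥ 715 μg/L / 0.0471 pg/mL = 1.52 × 10⁷, so n ≥ 10.27.
First such tube: n = 11.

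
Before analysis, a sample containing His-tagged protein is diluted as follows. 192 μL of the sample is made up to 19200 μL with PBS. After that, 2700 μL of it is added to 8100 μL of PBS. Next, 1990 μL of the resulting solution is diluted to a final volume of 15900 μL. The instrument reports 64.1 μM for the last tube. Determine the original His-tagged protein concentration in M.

Overall dilution factor = 100 × 4 × 7.990 = 3196.
Original = 64.1 μM × 3196 = 2.05 × 10⁵ μM = 0.205 M.

0.205 M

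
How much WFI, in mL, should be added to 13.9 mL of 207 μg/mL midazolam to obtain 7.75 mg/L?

7.75 mg/L = 7.75 μg/mL.
V₂ = C₁V₁/C₂ = 207 × 13.9 / 7.75 = 371 mL.
Diluent to add = V₂ − V₁ = 371 − 13.9 = 357 mL.

357 mL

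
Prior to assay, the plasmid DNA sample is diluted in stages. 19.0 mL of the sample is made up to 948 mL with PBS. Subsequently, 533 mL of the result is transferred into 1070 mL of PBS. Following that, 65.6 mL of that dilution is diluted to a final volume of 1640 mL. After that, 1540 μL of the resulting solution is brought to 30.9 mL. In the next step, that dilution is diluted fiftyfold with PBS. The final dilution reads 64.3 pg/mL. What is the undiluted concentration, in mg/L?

242 mg/L

Overall dilution factor = 49.89 × 3.008 × 25 × 20.06 × 50 = 3.76 × 10⁶.
Original = 64.3 pg/mL × 3.76 × 10⁶ = 2.42 × 10⁸ pg/mL = 242 mg/L.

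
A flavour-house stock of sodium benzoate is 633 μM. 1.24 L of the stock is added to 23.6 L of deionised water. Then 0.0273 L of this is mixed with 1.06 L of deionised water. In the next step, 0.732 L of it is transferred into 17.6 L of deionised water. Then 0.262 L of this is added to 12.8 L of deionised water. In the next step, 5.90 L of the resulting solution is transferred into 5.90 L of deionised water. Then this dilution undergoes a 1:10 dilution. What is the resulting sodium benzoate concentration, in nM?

Overall dilution factor = 20.03 × 39.83 × 25.04 × 49.85 × 2 × 10 = 1.99 × 10⁷.
633 μM / 1.99 × 10⁷ = 3.18 × 10⁻⁵ μM = 0.0318 nM.

0.0318 nM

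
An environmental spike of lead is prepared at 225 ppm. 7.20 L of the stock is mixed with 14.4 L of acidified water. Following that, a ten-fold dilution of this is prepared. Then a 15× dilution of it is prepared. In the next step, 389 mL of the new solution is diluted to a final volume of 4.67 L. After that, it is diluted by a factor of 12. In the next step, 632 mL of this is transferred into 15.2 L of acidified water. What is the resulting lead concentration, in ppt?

Overall dilution factor = 3 × 10 × 15 × 12.01 × 12 × 25.05 = 1.62 × 10⁶.
225 ppm / 1.62 × 10⁶ = 1.39 × 10⁻⁴ ppm = 139 ppt.

139 ppt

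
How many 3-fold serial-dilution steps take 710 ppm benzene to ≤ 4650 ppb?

Need 3ⁿ ≥ 153, so n ≥ log(153)/log(3) = 4.58.
Minimum whole steps: n = 5.

5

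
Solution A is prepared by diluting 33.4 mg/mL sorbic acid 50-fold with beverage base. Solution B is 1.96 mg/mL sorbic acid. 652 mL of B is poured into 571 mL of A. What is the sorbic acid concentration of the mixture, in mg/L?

C_A = 33.4 mg/mL / 50 = 0.668 mg/mL.
C_mix = (C_A·V_A + C_B·V_B)/(V_A + V_B) = (0.668×571 + 1.96×652) / 1223 = 1.36 mg/mL = 1360 mg/L.

1360 mg/L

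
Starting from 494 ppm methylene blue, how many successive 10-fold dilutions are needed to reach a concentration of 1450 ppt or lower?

6

Need 10ⁿ ≥ 3.41 × 10⁵, so n ≥ log(3.41 × 10⁵)/log(10) = 5.53.
Minimum whole steps: n = 6.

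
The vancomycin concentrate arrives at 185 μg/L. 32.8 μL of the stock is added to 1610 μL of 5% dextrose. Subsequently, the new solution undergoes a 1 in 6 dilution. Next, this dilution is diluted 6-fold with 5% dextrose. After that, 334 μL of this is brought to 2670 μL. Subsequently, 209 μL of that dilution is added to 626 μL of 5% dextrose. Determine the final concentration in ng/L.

Overall dilution factor = 50.09 × 6 × 6 × 7.994 × 3.995 = 5.76 × 10⁴.
185 μg/L / 5.76 × 10⁴ = 3.21 × 10⁻³ μg/L = 3.21 ng/L.

3.21 ng/L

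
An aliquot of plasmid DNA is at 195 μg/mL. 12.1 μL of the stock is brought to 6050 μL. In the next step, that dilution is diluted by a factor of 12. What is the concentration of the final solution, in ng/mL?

32.5 ng/mL

Overall dilution factor = 500 × 12 = 6000.
195 μg/mL / 6000 = 0.0325 μg/mL = 32.5 ng/mL.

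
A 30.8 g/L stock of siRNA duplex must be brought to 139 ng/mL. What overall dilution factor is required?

2.22 × 10⁵

Factor = C₀/C_target = 30.8 g/L / 139 ng/mL = 2.22 × 10⁵.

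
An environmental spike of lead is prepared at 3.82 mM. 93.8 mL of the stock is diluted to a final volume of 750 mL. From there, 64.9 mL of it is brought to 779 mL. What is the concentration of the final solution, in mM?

Overall dilution factor = 7.996 × 12.00 = 96.0.
3.82 mM / 96.0 = 0.0398 mM.

0.0398 mM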